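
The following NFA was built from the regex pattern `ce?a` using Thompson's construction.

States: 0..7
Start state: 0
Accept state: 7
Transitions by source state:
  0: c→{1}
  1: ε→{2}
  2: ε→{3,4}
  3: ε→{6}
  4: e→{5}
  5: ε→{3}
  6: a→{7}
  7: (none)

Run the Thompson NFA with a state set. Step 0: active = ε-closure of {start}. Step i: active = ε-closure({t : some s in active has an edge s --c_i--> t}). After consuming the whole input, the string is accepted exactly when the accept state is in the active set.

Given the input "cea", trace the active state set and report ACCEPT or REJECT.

S₀ = ε-closure({0}) = {0}
'c' @ 1: {1,2,3,4,6}
'e' @ 2: {3,5,6}
'a' @ 3: {7}  [accepting]
final: {7}; accept 7 in set

Answer: ACCEPT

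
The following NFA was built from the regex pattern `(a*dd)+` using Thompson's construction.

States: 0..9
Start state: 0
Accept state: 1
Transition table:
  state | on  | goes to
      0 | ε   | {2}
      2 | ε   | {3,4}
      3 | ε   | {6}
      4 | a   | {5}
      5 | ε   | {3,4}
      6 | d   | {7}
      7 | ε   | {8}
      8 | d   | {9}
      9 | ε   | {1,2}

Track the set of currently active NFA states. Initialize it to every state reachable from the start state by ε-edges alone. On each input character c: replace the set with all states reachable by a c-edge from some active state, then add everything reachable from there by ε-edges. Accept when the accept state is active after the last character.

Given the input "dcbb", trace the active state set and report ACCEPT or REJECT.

Answer: REJECT

Trace:
start: ε-closure({0}) = {0,2,3,4,6}
'd' @ 1: {7,8}
'c' @ 2: {}  — dead — no transitions
rest 'bb' ignored (set empty)
final: {}; accept 1 not in set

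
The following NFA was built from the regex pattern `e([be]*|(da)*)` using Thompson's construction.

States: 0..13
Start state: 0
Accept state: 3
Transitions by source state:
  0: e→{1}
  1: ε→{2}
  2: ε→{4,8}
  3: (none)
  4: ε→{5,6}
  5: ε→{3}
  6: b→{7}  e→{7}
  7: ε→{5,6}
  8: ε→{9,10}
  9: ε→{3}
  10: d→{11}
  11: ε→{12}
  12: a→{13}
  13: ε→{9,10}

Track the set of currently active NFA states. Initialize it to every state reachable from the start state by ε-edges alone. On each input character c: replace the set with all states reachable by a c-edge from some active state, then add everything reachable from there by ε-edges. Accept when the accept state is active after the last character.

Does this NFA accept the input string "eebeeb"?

Answer: ACCEPT

Steps:
start: ε-closure({0}) = {0}
'e' @ 1: {1,2,3,4,5,6,8,9,10}  (accept∈set)
'e' @ 2: {3,5,6,7}  (accept∈set)
'b' @ 3: {3,5,6,7}  (accept∈set)
'e' @ 4: {3,5,6,7}  (accept∈set)
'e' @ 5: {3,5,6,7}  (accept∈set)
'b' @ 6: {3,5,6,7}  (accept∈set)
final: {3,5,6,7}; accept 3 in set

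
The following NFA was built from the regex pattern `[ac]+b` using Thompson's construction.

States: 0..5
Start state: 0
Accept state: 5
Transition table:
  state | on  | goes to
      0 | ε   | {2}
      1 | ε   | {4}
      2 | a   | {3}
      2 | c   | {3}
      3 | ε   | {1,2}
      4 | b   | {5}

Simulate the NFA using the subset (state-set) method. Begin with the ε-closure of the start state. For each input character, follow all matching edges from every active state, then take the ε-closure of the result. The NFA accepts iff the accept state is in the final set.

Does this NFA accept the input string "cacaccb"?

initial (ε-close {0}): {0,2}
'c' @ 1: {1,2,3,4}
'a' @ 2: {1,2,3,4}
'c' @ 3: {1,2,3,4}
'a' @ 4: {1,2,3,4}
'c' @ 5: {1,2,3,4}
'c' @ 6: {1,2,3,4}
'b' @ 7: {5}  ✓accept
after full input: {5}  (accept=5 in)

Answer: ACCEPT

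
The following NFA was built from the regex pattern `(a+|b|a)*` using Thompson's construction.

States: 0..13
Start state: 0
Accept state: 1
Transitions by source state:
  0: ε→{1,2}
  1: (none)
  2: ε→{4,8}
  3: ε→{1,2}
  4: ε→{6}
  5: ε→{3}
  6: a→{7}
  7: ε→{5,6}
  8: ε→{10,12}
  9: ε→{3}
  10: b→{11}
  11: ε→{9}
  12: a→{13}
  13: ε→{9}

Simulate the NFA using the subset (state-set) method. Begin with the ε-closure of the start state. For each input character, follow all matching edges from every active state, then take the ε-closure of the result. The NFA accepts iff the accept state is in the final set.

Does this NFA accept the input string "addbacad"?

Answer: REJECT

Steps:
start: ε-closure({0}) = {0,1,2,4,6,8,10,12}
'a' @ 1: {1,2,3,4,5,6,7,8,9,10,12,13}  [accepting]
'd' @ 2: {}  — state set empty
rest 'dbacad' ignored (set empty)
final: {}; accept 1 not in set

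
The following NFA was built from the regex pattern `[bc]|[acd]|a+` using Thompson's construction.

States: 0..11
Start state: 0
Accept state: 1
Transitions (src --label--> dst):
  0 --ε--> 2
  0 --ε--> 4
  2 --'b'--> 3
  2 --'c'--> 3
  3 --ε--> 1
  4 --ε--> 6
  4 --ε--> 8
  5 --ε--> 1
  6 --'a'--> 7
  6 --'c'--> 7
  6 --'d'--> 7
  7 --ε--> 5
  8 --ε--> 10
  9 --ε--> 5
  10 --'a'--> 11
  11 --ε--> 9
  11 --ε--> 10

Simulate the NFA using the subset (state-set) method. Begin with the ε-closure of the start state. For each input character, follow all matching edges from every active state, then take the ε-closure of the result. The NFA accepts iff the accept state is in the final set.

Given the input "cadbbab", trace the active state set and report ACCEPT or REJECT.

initial (ε-close {0}): {0,2,4,6,8,10}
'c' @ 1: {1,3,5,7}  [accepting]
'a' @ 2: {}  — no active states
rest 'dbbab' ignored (set empty)
final: {}; accept 1 not in set

Answer: REJECT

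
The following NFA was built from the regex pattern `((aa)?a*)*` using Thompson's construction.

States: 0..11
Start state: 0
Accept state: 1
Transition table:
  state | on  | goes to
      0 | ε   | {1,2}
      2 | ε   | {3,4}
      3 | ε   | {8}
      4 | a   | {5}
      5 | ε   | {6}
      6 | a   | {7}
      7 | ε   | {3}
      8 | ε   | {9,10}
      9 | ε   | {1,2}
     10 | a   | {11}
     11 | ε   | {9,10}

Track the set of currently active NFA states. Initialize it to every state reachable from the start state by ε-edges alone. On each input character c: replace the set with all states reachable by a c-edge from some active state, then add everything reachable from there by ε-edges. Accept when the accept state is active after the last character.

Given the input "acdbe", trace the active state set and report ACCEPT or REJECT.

S₀ = ε-closure({0}) = {0,1,2,3,4,8,9,10}
'a' @ 1: {1,2,3,4,5,6,8,9,10,11}  ✓accept
'c' @ 2: {}  — state set empty
rest 'dbe' ignored (set empty)
end set {} — state 1 not in

Answer: REJECT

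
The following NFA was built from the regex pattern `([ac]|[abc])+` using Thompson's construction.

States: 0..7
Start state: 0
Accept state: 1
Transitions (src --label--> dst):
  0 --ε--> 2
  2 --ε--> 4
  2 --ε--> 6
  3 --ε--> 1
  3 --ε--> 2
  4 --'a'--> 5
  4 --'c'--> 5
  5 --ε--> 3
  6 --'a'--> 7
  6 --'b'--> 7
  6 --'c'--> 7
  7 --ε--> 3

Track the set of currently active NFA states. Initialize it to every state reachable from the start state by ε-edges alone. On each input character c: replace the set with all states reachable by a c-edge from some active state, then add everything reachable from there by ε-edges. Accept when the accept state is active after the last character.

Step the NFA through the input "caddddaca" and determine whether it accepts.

start: ε-closure({0}) = {0,2,4,6}
'c' @ 1: {1,2,3,4,5,6,7}  [accepting]
'a' @ 2: {1,2,3,4,5,6,7}  [accepting]
'd' @ 3: {}  — no active states
rest 'dddaca' ignored (set empty)
after full input: {}  (accept=1 not in)

Answer: REJECT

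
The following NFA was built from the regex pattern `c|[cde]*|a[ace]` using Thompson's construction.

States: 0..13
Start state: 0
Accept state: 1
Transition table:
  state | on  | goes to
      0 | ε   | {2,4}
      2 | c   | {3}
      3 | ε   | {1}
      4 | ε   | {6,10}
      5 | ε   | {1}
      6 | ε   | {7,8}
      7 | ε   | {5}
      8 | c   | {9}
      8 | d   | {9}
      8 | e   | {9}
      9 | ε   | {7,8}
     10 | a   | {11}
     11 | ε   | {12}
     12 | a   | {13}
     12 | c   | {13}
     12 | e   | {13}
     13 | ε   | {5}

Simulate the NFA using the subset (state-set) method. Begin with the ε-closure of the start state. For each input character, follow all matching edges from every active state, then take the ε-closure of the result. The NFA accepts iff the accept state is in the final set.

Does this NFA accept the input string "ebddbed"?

Answer: REJECT

Derivation:
S₀ = ε-closure({0}) = {0,1,2,4,5,6,7,8,10}
'e' @ 1: {1,5,7,8,9}  [accepting]
'b' @ 2: {}  — dead — no transitions
rest 'ddbed' ignored (set empty)
final: {}; accept 1 not in set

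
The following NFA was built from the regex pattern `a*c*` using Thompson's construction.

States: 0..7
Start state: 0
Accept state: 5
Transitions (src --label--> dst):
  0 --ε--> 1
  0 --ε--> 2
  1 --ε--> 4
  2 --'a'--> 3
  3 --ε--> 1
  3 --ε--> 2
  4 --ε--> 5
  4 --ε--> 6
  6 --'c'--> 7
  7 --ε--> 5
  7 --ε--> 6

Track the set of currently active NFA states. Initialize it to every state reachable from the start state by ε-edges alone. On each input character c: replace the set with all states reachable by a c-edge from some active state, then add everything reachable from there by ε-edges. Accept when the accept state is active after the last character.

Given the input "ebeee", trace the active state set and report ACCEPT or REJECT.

S₀ = ε-closure({0}) = {0,1,2,4,5,6}
'e' @ 1: {}  — state set empty
rest 'beee' ignored (set empty)
after full input: {}  (accept=5 not in)

Answer: REJECT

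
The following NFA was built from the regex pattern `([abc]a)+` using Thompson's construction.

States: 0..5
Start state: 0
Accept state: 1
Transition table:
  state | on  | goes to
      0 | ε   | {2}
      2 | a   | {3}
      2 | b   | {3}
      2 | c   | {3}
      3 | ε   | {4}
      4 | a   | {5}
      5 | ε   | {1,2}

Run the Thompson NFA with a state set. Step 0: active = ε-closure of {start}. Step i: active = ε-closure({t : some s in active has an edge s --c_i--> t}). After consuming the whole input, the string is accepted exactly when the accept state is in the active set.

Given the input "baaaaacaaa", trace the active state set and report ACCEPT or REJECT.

Answer: ACCEPT

Trace:
S₀ = ε-closure({0}) = {0,2}
'b' @ 1: {3,4}
'a' @ 2: {1,2,5}  ✓accept
'a' @ 3: {3,4}
'a' @ 4: {1,2,5}  ✓accept
'a' @ 5: {3,4}
'a' @ 6: {1,2,5}  ✓accept
'c' @ 7: {3,4}
'a' @ 8: {1,2,5}  ✓accept
'a' @ 9: {3,4}
'a' @ 10: {1,2,5}  ✓accept
after full input: {1,2,5}  (accept=1 in)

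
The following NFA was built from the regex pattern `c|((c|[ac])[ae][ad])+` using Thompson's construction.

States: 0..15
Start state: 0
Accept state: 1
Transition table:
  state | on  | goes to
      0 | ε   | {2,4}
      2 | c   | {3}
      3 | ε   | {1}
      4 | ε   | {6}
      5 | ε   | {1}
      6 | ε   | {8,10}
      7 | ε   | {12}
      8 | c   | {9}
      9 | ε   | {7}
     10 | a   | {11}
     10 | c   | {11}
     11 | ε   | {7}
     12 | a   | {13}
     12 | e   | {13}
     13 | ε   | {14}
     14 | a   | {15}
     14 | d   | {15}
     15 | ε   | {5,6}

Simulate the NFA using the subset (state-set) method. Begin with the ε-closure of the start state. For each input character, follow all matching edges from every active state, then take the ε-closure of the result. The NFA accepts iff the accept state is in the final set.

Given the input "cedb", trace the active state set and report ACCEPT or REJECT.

Answer: REJECT

Steps:
start: ε-closure({0}) = {0,2,4,6,8,10}
'c' @ 1: {1,3,7,9,11,12}  ✓accept
'e' @ 2: {13,14}
'd' @ 3: {1,5,6,8,10,15}  ✓accept
'b' @ 4: {}  — dead — no transitions
after full input: {}  (accept=1 not in)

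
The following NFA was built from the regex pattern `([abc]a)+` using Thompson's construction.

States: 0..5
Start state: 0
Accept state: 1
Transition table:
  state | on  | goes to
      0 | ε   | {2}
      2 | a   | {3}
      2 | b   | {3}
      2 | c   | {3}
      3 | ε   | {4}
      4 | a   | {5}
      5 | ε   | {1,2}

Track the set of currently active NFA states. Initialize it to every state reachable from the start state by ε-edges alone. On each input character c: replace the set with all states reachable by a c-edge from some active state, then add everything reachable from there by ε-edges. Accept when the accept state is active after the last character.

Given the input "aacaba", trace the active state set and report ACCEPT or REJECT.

S₀ = ε-closure({0}) = {0,2}
'a' @ 1: {3,4}
'a' @ 2: {1,2,5}  [accepting]
'c' @ 3: {3,4}
'a' @ 4: {1,2,5}  [accepting]
'b' @ 5: {3,4}
'a' @ 6: {1,2,5}  [accepting]
end set {1,2,5} — state 1 in

Answer: ACCEPT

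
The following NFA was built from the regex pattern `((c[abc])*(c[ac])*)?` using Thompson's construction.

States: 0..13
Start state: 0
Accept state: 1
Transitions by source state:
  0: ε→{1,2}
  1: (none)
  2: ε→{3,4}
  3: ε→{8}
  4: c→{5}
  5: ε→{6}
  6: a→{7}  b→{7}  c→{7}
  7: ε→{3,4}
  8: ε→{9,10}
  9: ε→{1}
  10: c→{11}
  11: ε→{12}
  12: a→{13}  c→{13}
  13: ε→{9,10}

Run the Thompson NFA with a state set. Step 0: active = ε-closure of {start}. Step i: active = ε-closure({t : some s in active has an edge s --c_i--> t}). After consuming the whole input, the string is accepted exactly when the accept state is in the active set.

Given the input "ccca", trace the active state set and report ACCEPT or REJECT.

start: ε-closure({0}) = {0,1,2,3,4,8,9,10}
'c' @ 1: {5,6,11,12}
'c' @ 2: {1,3,4,7,8,9,10,13}  (accept∈set)
'c' @ 3: {5,6,11,12}
'a' @ 4: {1,3,4,7,8,9,10,13}  (accept∈set)
after full input: {1,3,4,7,8,9,10,13}  (accept=1 in)

Answer: ACCEPT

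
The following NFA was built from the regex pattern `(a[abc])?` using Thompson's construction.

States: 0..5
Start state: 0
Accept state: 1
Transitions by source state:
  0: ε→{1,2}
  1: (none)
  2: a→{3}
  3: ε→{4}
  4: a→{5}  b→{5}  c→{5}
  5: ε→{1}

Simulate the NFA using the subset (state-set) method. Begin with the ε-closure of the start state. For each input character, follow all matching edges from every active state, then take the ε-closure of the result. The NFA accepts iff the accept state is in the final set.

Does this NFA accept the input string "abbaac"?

Answer: REJECT

Trace:
initial (ε-close {0}): {0,1,2}
'a' @ 1: {3,4}
'b' @ 2: {1,5}  [accepting]
'b' @ 3: {}  — no active states
rest 'aac' ignored (set empty)
end set {} — state 1 not in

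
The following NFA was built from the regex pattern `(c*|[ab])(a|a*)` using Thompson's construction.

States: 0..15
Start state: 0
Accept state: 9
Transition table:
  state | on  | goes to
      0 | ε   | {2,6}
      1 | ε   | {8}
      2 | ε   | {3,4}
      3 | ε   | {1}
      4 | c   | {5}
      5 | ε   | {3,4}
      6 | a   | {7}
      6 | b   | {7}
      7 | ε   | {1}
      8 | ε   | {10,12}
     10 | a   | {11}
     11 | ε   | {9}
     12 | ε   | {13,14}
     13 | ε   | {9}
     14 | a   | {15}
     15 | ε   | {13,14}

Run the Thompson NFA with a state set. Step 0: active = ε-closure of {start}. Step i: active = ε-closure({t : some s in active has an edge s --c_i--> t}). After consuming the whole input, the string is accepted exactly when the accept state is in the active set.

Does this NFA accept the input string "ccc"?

initial (ε-close {0}): {0,1,2,3,4,6,8,9,10,12,13,14}
'c' @ 1: {1,3,4,5,8,9,10,12,13,14}  ✓accept
'c' @ 2: {1,3,4,5,8,9,10,12,13,14}  ✓accept
'c' @ 3: {1,3,4,5,8,9,10,12,13,14}  ✓accept
end set {1,3,4,5,8,9,10,12,13,14} — state 9 in

Answer: ACCEPT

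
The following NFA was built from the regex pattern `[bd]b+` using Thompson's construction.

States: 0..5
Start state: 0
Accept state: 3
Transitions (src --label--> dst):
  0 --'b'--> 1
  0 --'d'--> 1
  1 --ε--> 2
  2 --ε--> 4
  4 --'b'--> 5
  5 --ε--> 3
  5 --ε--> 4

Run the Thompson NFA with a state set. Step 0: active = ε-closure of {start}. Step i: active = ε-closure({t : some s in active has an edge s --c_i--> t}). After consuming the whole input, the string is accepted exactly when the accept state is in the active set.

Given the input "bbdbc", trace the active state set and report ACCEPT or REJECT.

initial (ε-close {0}): {0}
'b' @ 1: {1,2,4}
'b' @ 2: {3,4,5}  ✓accept
'd' @ 3: {}  — dead — no transitions
rest 'bc' ignored (set empty)
after full input: {}  (accept=3 not in)

Answer: REJECT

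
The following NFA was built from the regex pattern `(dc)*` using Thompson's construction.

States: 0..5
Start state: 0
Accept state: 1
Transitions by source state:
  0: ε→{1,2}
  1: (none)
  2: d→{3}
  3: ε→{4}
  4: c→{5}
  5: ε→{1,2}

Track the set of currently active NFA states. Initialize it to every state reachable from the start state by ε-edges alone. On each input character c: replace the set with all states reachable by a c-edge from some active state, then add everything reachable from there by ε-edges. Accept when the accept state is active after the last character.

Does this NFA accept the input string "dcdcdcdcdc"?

S₀ = ε-closure({0}) = {0,1,2}
'd' @ 1: {3,4}
'c' @ 2: {1,2,5}  ✓accept
'd' @ 3: {3,4}
'c' @ 4: {1,2,5}  ✓accept
'd' @ 5: {3,4}
'c' @ 6: {1,2,5}  ✓accept
'd' @ 7: {3,4}
'c' @ 8: {1,2,5}  ✓accept
'd' @ 9: {3,4}
'c' @ 10: {1,2,5}  ✓accept
final: {1,2,5}; accept 1 in set

Answer: ACCEPT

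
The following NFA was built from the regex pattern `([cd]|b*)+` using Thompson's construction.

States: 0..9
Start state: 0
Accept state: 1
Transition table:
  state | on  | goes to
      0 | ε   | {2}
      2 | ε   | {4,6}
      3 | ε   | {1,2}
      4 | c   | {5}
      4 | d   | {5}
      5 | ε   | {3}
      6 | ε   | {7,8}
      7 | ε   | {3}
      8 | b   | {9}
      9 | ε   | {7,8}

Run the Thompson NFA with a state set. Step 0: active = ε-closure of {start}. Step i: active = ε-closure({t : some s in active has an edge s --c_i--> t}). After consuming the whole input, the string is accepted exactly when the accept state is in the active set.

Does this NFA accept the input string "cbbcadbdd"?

start: ε-closure({0}) = {0,1,2,3,4,6,7,8}
'c' @ 1: {1,2,3,4,5,6,7,8}  (accept∈set)
'b' @ 2: {1,2,3,4,6,7,8,9}  (accept∈set)
'b' @ 3: {1,2,3,4,6,7,8,9}  (accept∈set)
'c' @ 4: {1,2,3,4,5,6,7,8}  (accept∈set)
'a' @ 5: {}  — state set empty
rest 'dbdd' ignored (set empty)
final: {}; accept 1 not in set

Answer: REJECT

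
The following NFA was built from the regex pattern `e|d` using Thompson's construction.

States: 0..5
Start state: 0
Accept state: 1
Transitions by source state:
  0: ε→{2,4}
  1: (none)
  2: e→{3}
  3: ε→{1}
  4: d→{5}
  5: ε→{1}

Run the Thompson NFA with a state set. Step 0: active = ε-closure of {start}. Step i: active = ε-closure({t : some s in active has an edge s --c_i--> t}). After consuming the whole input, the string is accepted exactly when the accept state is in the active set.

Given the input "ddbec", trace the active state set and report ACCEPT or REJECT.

Answer: REJECT

Derivation:
initial (ε-close {0}): {0,2,4}
'd' @ 1: {1,5}  [accepting]
'd' @ 2: {}  — dead — no transitions
rest 'bec' ignored (set empty)
end set {} — state 1 not in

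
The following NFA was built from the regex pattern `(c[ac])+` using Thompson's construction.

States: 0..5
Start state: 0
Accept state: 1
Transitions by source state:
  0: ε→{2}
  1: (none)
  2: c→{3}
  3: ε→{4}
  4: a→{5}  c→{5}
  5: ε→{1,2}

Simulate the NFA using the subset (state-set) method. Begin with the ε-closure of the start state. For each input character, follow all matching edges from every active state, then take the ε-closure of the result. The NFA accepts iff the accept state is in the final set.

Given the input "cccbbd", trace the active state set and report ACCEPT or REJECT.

S₀ = ε-closure({0}) = {0,2}
'c' @ 1: {3,4}
'c' @ 2: {1,2,5}  [accepting]
'c' @ 3: {3,4}
'b' @ 4: {}  — dead — no transitions
rest 'bd' ignored (set empty)
final: {}; accept 1 not in set

Answer: REJECT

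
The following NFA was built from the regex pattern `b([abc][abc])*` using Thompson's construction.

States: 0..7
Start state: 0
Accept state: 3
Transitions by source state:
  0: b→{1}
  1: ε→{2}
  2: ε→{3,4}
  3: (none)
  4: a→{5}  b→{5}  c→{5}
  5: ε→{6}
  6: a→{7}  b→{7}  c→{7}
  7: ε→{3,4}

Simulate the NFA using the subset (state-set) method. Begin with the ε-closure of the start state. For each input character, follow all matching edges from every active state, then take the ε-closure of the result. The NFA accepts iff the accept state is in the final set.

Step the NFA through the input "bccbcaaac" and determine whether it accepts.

Answer: ACCEPT

Derivation:
start: ε-closure({0}) = {0}
'b' @ 1: {1,2,3,4}  (accept∈set)
'c' @ 2: {5,6}
'c' @ 3: {3,4,7}  (accept∈set)
'b' @ 4: {5,6}
'c' @ 5: {3,4,7}  (accept∈set)
'a' @ 6: {5,6}
'a' @ 7: {3,4,7}  (accept∈set)
'a' @ 8: {5,6}
'c' @ 9: {3,4,7}  (accept∈set)
final: {3,4,7}; accept 3 in set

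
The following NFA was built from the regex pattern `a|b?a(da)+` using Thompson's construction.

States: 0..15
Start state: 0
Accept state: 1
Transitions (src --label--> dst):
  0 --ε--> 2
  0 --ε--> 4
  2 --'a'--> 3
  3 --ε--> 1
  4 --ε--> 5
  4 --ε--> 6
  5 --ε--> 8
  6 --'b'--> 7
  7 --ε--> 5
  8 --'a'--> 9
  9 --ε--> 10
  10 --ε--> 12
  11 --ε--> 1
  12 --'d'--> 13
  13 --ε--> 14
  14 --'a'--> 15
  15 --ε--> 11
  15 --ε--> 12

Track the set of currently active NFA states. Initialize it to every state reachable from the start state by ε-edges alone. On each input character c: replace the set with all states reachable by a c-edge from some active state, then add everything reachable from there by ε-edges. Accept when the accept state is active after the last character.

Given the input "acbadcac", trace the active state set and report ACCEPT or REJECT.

Answer: REJECT

Derivation:
start: ε-closure({0}) = {0,2,4,5,6,8}
'a' @ 1: {1,3,9,10,12}  (accept∈set)
'c' @ 2: {}  — dead — no transitions
rest 'badcac' ignored (set empty)
final: {}; accept 1 not in set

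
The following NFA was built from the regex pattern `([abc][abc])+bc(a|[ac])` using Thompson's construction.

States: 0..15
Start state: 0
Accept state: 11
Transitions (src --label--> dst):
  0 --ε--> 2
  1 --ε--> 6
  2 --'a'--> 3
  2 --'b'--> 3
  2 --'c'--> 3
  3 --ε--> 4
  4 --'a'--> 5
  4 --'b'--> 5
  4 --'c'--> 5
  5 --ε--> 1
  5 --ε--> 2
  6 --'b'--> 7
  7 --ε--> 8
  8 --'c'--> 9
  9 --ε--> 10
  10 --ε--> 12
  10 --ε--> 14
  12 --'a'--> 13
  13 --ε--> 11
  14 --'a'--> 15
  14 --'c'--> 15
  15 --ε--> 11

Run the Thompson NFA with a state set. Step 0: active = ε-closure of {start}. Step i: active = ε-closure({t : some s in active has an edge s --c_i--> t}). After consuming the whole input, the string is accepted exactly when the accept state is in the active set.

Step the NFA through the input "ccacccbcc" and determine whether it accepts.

S₀ = ε-closure({0}) = {0,2}
'c' @ 1: {3,4}
'c' @ 2: {1,2,5,6}
'a' @ 3: {3,4}
'c' @ 4: {1,2,5,6}
'c' @ 5: {3,4}
'c' @ 6: {1,2,5,6}
'b' @ 7: {3,4,7,8}
'c' @ 8: {1,2,5,6,9,10,12,14}
'c' @ 9: {3,4,11,15}  (accept∈set)
final: {3,4,11,15}; accept 11 in set

Answer: ACCEPT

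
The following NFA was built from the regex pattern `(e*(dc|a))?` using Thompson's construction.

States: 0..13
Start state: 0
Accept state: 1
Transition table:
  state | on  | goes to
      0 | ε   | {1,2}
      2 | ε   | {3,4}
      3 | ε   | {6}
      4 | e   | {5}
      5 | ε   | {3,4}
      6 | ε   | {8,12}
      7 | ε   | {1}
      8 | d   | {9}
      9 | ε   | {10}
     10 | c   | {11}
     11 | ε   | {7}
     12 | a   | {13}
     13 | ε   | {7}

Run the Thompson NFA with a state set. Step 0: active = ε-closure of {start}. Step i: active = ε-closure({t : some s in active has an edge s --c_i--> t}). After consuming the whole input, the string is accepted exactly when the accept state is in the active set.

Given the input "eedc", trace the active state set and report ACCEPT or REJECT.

S₀ = ε-closure({0}) = {0,1,2,3,4,6,8,12}
'e' @ 1: {3,4,5,6,8,12}
'e' @ 2: {3,4,5,6,8,12}
'd' @ 3: {9,10}
'c' @ 4: {1,7,11}  ✓accept
end set {1,7,11} — state 1 in

Answer: ACCEPT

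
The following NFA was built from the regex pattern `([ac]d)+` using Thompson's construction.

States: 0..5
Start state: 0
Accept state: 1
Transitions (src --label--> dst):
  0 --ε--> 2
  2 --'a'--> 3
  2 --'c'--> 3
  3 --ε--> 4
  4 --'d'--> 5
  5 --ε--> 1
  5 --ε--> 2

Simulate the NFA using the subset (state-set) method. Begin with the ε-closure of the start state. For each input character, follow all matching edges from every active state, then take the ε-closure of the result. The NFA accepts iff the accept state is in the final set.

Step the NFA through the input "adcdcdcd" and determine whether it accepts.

start: ε-closure({0}) = {0,2}
'a' @ 1: {3,4}
'd' @ 2: {1,2,5}  [accepting]
'c' @ 3: {3,4}
'd' @ 4: {1,2,5}  [accepting]
'c' @ 5: {3,4}
'd' @ 6: {1,2,5}  [accepting]
'c' @ 7: {3,4}
'd' @ 8: {1,2,5}  [accepting]
final: {1,2,5}; accept 1 in set

Answer: ACCEPT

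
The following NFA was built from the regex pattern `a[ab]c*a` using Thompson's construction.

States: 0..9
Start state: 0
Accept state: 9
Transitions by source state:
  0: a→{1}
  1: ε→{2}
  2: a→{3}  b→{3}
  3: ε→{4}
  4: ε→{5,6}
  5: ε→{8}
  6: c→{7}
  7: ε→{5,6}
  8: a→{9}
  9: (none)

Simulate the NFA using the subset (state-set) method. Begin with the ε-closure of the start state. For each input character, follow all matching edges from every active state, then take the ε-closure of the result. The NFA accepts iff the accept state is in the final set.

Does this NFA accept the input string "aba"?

Answer: ACCEPT

Steps:
S₀ = ε-closure({0}) = {0}
'a' @ 1: {1,2}
'b' @ 2: {3,4,5,6,8}
'a' @ 3: {9}  (accept∈set)
end set {9} — state 9 in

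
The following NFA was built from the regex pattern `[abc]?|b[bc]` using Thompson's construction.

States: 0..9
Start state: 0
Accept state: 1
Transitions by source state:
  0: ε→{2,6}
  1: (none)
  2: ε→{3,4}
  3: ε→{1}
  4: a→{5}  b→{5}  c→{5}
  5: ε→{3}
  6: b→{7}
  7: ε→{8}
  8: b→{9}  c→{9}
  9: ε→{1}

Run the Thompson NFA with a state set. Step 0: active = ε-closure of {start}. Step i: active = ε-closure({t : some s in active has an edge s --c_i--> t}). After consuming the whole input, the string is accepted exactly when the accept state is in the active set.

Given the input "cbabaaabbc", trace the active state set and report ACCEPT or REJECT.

Answer: REJECT

Trace:
S₀ = ε-closure({0}) = {0,1,2,3,4,6}
'c' @ 1: {1,3,5}  [accepting]
'b' @ 2: {}  — state set empty
rest 'abaaabbc' ignored (set empty)
after full input: {}  (accept=1 not in)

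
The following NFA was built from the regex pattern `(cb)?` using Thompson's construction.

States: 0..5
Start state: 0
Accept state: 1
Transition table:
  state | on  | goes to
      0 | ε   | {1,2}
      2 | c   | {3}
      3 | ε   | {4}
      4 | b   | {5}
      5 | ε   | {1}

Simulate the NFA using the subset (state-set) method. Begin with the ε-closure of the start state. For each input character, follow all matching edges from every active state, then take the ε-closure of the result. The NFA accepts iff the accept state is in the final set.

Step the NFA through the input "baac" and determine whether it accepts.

Answer: REJECT

Trace:
initial (ε-close {0}): {0,1,2}
'b' @ 1: {}  — no active states
rest 'aac' ignored (set empty)
after full input: {}  (accept=1 not in)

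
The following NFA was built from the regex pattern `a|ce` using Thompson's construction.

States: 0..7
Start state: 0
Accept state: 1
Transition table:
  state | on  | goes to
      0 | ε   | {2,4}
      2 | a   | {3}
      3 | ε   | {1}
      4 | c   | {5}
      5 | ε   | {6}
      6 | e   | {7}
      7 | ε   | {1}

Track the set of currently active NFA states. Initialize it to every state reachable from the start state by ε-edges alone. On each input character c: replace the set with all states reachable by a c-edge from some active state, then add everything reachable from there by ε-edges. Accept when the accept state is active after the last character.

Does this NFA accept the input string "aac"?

S₀ = ε-closure({0}) = {0,2,4}
'a' @ 1: {1,3}  [accepting]
'a' @ 2: {}  — state set empty
rest 'c' ignored (set empty)
after full input: {}  (accept=1 not in)

Answer: REJECT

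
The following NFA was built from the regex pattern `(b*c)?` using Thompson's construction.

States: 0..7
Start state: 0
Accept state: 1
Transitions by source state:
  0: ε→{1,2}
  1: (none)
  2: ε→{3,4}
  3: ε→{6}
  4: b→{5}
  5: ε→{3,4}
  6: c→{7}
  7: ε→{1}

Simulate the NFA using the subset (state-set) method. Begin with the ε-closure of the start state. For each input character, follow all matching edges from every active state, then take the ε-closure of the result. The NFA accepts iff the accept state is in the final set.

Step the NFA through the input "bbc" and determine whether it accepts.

S₀ = ε-closure({0}) = {0,1,2,3,4,6}
'b' @ 1: {3,4,5,6}
'b' @ 2: {3,4,5,6}
'c' @ 3: {1,7}  ✓accept
after full input: {1,7}  (accept=1 in)

Answer: ACCEPT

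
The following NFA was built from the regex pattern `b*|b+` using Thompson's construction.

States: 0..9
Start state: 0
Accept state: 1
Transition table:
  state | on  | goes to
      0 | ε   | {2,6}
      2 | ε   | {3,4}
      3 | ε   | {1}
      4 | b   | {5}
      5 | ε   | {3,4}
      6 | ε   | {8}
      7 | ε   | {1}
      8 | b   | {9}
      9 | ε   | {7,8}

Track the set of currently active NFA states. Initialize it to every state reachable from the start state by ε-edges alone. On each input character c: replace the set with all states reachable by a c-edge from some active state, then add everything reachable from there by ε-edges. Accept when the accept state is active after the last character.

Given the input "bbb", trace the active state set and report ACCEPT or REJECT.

S₀ = ε-closure({0}) = {0,1,2,3,4,6,8}
'b' @ 1: {1,3,4,5,7,8,9}  ✓accept
'b' @ 2: {1,3,4,5,7,8,9}  ✓accept
'b' @ 3: {1,3,4,5,7,8,9}  ✓accept
end set {1,3,4,5,7,8,9} — state 1 in

Answer: ACCEPT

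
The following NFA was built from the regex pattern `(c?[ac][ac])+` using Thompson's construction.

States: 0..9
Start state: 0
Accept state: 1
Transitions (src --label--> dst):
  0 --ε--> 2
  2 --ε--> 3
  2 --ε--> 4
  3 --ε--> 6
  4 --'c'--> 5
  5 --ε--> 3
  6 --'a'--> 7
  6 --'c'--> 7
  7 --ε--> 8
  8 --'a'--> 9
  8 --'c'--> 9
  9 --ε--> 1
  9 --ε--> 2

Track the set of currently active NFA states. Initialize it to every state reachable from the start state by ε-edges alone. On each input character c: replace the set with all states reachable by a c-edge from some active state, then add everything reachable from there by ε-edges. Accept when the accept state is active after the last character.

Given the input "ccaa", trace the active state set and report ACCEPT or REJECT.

S₀ = ε-closure({0}) = {0,2,3,4,6}
'c' @ 1: {3,5,6,7,8}
'c' @ 2: {1,2,3,4,6,7,8,9}  [accepting]
'a' @ 3: {1,2,3,4,6,7,8,9}  [accepting]
'a' @ 4: {1,2,3,4,6,7,8,9}  [accepting]
end set {1,2,3,4,6,7,8,9} — state 1 in

Answer: ACCEPT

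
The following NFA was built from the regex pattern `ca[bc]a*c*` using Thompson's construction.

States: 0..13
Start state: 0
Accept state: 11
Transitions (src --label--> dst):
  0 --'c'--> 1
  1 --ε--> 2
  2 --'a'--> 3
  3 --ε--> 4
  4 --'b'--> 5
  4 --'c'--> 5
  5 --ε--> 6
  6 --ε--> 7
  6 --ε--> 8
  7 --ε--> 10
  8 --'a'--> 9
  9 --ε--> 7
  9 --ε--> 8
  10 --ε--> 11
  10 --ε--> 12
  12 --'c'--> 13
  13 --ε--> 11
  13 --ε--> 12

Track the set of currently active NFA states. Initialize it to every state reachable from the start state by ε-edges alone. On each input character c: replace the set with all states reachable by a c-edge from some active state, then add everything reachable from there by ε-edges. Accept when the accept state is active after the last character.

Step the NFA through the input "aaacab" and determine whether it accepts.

Answer: REJECT

Steps:
initial (ε-close {0}): {0}
'a' @ 1: {}  — no active states
rest 'aacab' ignored (set empty)
final: {}; accept 11 not in set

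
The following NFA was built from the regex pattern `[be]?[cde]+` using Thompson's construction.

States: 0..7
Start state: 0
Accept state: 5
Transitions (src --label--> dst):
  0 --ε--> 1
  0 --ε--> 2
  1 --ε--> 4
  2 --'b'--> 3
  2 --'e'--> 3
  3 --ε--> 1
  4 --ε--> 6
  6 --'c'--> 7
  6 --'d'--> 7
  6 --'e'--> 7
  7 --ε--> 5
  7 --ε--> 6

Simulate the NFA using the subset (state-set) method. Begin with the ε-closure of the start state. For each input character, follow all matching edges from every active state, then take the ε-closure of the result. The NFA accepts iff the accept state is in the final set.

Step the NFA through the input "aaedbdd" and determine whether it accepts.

S₀ = ε-closure({0}) = {0,1,2,4,6}
'a' @ 1: {}  — state set empty
rest 'aedbdd' ignored (set empty)
final: {}; accept 5 not in set

Answer: REJECT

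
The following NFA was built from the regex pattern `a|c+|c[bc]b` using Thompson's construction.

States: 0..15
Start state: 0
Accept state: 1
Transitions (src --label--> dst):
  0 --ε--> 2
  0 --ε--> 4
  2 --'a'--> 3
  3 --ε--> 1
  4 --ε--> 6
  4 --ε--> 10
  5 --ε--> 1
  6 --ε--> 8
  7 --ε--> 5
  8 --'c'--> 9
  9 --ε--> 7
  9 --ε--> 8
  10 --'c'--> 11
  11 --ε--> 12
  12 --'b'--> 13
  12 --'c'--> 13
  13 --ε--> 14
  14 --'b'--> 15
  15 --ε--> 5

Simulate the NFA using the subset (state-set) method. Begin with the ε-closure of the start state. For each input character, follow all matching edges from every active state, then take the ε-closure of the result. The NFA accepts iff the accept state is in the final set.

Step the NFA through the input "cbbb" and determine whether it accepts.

initial (ε-close {0}): {0,2,4,6,8,10}
'c' @ 1: {1,5,7,8,9,11,12}  ✓accept
'b' @ 2: {13,14}
'b' @ 3: {1,5,15}  ✓accept
'b' @ 4: {}  — state set empty
after full input: {}  (accept=1 not in)

Answer: REJECT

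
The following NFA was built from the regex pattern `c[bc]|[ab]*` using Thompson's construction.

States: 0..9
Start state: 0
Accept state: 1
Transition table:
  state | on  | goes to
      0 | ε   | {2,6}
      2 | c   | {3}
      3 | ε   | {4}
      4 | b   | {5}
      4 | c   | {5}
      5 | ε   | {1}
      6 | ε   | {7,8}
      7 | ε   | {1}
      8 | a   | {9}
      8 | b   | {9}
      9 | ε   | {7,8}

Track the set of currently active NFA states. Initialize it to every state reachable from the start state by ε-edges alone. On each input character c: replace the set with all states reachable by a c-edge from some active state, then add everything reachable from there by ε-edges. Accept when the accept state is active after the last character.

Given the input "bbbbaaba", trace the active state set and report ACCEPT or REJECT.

initial (ε-close {0}): {0,1,2,6,7,8}
'b' @ 1: {1,7,8,9}  (accept∈set)
'b' @ 2: {1,7,8,9}  (accept∈set)
'b' @ 3: {1,7,8,9}  (accept∈set)
'b' @ 4: {1,7,8,9}  (accept∈set)
'a' @ 5: {1,7,8,9}  (accept∈set)
'a' @ 6: {1,7,8,9}  (accept∈set)
'b' @ 7: {1,7,8,9}  (accept∈set)
'a' @ 8: {1,7,8,9}  (accept∈set)
end set {1,7,8,9} — state 1 in

Answer: ACCEPT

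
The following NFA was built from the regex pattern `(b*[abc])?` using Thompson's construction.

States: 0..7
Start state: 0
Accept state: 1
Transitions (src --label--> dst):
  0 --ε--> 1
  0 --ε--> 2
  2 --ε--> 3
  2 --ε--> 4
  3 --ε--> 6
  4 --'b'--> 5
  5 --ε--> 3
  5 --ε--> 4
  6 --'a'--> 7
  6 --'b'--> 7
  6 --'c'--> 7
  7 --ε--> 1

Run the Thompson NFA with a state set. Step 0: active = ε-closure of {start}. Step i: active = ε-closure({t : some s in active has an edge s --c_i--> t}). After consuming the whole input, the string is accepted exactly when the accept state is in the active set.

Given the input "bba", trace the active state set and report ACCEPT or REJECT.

start: ε-closure({0}) = {0,1,2,3,4,6}
'b' @ 1: {1,3,4,5,6,7}  ✓accept
'b' @ 2: {1,3,4,5,6,7}  ✓accept
'a' @ 3: {1,7}  ✓accept
after full input: {1,7}  (accept=1 in)

Answer: ACCEPT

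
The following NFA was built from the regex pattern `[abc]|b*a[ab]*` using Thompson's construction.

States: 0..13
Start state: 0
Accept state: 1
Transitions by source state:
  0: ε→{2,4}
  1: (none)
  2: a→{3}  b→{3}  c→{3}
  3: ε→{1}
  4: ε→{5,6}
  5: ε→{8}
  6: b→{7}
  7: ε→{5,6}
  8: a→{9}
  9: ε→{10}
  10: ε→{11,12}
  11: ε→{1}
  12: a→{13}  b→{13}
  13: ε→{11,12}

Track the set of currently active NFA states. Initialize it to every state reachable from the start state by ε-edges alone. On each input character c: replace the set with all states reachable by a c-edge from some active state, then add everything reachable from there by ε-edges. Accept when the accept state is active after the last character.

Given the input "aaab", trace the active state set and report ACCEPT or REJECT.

Answer: ACCEPT

Trace:
start: ε-closure({0}) = {0,2,4,5,6,8}
'a' @ 1: {1,3,9,10,11,12}  [accepting]
'a' @ 2: {1,11,12,13}  [accepting]
'a' @ 3: {1,11,12,13}  [accepting]
'b' @ 4: {1,11,12,13}  [accepting]
after full input: {1,11,12,13}  (accept=1 in)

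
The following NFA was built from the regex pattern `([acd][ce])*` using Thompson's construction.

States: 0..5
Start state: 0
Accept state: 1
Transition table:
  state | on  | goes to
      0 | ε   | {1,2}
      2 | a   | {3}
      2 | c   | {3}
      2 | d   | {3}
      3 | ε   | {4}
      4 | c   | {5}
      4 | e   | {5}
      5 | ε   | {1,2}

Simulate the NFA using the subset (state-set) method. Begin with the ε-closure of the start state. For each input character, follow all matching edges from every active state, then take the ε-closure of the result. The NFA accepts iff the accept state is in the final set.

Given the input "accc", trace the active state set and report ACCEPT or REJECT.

start: ε-closure({0}) = {0,1,2}
'a' @ 1: {3,4}
'c' @ 2: {1,2,5}  [accepting]
'c' @ 3: {3,4}
'c' @ 4: {1,2,5}  [accepting]
after full input: {1,2,5}  (accept=1 in)

Answer: ACCEPT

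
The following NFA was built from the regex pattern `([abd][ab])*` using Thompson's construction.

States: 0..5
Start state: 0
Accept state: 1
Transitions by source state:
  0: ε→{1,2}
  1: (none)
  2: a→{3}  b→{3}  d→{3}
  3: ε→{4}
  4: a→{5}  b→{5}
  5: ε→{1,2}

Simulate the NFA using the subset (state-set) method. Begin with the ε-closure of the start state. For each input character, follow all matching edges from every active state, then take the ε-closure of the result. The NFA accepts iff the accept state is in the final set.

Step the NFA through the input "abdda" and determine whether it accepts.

Answer: REJECT

Steps:
S₀ = ε-closure({0}) = {0,1,2}
'a' @ 1: {3,4}
'b' @ 2: {1,2,5}  (accept∈set)
'd' @ 3: {3,4}
'd' @ 4: {}  — no active states
rest 'a' ignored (set empty)
after full input: {}  (accept=1 not in)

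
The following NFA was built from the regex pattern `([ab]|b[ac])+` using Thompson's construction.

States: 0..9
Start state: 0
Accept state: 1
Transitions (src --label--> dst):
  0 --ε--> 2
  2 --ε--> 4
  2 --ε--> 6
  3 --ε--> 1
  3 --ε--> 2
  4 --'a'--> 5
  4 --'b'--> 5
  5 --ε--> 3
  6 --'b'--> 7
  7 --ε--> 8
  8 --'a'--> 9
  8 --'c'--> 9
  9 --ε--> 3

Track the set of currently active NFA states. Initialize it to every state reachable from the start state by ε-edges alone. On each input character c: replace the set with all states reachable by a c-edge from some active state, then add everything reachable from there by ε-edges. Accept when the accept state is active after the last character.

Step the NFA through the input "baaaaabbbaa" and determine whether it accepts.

S₀ = ε-closure({0}) = {0,2,4,6}
'b' @ 1: {1,2,3,4,5,6,7,8}  ✓accept
'a' @ 2: {1,2,3,4,5,6,9}  ✓accept
'a' @ 3: {1,2,3,4,5,6}  ✓accept
'a' @ 4: {1,2,3,4,5,6}  ✓accept
'a' @ 5: {1,2,3,4,5,6}  ✓accept
'a' @ 6: {1,2,3,4,5,6}  ✓accept
'b' @ 7: {1,2,3,4,5,6,7,8}  ✓accept
'b' @ 8: {1,2,3,4,5,6,7,8}  ✓accept
'b' @ 9: {1,2,3,4,5,6,7,8}  ✓accept
'a' @ 10: {1,2,3,4,5,6,9}  ✓accept
'a' @ 11: {1,2,3,4,5,6}  ✓accept
after full input: {1,2,3,4,5,6}  (accept=1 in)

Answer: ACCEPT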